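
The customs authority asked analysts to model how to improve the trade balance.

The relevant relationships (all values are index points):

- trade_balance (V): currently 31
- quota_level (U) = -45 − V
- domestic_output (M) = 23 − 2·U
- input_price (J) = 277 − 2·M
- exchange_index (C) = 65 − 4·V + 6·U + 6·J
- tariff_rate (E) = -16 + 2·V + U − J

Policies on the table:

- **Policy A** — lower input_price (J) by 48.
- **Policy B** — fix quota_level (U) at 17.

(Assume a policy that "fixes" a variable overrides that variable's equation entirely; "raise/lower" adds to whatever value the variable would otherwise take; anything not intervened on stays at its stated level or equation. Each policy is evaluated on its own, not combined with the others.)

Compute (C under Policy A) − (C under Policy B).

Policy A (J − 48):
  V = 31
  U = -45 − 31 = -76
  M = 23 − 2·(-76) = 175
  J = 277 − 2·175 (−48 from intervention) = -121
  C = 65 − 4·31 + 6·(-76) + 6·(-121) = -1241
Policy B (U := 17):
  V = 31
  U = 17
  M = 23 − 2·17 = -11
  J = 277 − 2·(-11) = 299
  C = 65 − 4·31 + 6·17 + 6·299 = 1837
C: -1241 − 1837 = -3078

-3078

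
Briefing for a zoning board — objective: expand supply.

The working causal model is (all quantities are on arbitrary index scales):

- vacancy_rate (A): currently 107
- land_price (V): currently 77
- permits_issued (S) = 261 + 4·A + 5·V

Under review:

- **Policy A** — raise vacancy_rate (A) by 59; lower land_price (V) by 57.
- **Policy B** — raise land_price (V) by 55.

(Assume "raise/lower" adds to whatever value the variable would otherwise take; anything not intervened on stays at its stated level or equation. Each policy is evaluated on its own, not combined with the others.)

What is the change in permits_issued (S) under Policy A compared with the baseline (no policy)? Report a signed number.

Baseline:
  A = 107
  V = 77
  S = 261 + 4·107 + 5·77 = 1074
Policy A (A + 59, V − 57):
  A = 107 + 59 = 166
  V = 77 − 57 = 20
  S = 261 + 4·166 + 5·20 = 1025
Change in S: 1025 − 1074 = -49

-49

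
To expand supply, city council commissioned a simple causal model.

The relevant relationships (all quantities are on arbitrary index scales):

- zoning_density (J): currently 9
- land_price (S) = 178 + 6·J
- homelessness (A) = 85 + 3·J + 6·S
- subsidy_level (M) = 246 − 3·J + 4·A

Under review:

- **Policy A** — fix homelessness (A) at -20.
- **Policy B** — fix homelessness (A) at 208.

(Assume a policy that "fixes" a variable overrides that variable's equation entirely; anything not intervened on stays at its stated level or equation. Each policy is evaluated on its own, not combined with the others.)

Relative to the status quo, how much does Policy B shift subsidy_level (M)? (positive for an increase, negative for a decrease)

Baseline:
  J = 9
  S = 178 + 6·9 = 232
  A = 85 + 3·9 + 6·232 = 1504
  M = 246 − 3·9 + 4·1504 = 6235
Policy B (A := 208):
  J = 9
  S = 178 + 6·9 = 232
  A = 208
  M = 246 − 3·9 + 4·208 = 1051
Change in M: 1051 − 6235 = -5184

-5184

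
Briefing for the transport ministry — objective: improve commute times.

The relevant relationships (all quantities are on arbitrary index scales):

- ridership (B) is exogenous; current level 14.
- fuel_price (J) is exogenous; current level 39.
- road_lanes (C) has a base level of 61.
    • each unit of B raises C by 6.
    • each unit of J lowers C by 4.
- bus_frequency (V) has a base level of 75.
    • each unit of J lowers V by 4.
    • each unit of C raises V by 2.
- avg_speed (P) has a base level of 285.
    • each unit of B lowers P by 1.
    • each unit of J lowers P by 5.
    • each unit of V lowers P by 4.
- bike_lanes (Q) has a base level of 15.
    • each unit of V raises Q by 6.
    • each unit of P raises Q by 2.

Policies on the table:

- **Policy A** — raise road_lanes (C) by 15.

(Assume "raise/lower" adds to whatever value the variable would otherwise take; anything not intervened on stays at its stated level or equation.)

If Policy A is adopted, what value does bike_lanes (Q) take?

Policy A (C + 15):
  B = 14
  J = 39
  C = 61 + 6·14 − 4·39 (+15 from intervention) = 4
  V = 75 − 4·39 + 2·4 = -73
  P = 285 − 14 − 5·39 − 4·(-73) = 368
  Q = 15 + 6·(-73) + 2·368 = 313

313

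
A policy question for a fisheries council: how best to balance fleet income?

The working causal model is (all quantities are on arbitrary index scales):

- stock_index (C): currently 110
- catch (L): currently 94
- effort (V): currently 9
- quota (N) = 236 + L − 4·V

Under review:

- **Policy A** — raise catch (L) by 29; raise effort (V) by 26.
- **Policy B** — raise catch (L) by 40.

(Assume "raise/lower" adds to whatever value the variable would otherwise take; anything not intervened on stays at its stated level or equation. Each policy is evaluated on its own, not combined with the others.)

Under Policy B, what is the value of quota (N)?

334

Policy B (L + 40):
  L = 94 + 40 = 134
  V = 9
  N = 236 + 134 − 4·9 = 334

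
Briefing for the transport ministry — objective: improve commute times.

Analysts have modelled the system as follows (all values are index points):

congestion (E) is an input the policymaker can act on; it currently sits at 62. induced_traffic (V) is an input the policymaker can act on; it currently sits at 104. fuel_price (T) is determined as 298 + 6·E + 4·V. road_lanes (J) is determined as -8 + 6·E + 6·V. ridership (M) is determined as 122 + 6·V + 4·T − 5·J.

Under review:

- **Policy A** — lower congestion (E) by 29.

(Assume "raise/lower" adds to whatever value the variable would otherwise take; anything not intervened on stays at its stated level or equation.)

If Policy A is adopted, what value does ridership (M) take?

324

Policy A (E − 29):
  E = 62 − 29 = 33
  V = 104
  T = 298 + 6·33 + 4·104 = 912
  J = -8 + 6·33 + 6·104 = 814
  M = 122 + 6·104 + 4·912 − 5·814 = 324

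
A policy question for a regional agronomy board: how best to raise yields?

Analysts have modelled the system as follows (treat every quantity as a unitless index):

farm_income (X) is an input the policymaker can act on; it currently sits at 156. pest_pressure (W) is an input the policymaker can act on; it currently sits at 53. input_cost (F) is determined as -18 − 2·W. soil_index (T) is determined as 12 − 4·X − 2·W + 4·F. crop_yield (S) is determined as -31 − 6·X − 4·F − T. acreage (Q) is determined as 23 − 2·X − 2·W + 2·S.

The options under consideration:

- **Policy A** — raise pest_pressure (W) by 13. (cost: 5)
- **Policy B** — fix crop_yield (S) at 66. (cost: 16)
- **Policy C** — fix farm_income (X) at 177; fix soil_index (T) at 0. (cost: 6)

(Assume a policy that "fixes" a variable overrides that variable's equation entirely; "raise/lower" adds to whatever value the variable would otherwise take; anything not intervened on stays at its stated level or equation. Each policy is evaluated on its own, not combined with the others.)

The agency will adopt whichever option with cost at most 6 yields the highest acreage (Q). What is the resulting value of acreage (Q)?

1533

Policy A (W + 13):
  X = 156
  W = 53 + 13 = 66
  F = -18 − 2·66 = -150
  T = 12 − 4·156 − 2·66 + 4·(-150) = -1344
  S = -31 − 6·156 − 4·(-150) − (-1344) = 977
  Q = 23 − 2·156 − 2·66 + 2·977 = 1533
Policy C (X := 177, T := 0):
  X = 177
  W = 53
  F = -18 − 2·53 = -124
  T = 0
  S = -31 − 6·177 − 4·(-124) − 0 = -597
  Q = 23 − 2·177 − 2·53 + 2·(-597) = -1631
Comparing — Policy A: Q=1533, Policy C: Q=-1631. Highest is 1533 (Policy A).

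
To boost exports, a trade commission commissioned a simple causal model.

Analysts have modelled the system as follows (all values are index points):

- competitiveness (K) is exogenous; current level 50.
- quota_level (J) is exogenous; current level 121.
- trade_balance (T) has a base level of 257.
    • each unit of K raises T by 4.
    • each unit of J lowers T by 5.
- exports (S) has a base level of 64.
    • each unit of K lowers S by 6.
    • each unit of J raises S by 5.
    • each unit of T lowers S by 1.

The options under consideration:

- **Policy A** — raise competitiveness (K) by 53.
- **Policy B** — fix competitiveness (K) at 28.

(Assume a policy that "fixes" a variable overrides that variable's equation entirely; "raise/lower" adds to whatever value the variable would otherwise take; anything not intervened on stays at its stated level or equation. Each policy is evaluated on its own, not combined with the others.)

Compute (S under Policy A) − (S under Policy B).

Policy A (K + 53):
  K = 50 + 53 = 103
  J = 121
  T = 257 + 4·103 − 5·121 = 64
  S = 64 − 6·103 + 5·121 − 64 = -13
Policy B (K := 28):
  K = 28
  J = 121
  T = 257 + 4·28 − 5·121 = -236
  S = 64 − 6·28 + 5·121 − (-236) = 737
S: -13 − 737 = -750

-750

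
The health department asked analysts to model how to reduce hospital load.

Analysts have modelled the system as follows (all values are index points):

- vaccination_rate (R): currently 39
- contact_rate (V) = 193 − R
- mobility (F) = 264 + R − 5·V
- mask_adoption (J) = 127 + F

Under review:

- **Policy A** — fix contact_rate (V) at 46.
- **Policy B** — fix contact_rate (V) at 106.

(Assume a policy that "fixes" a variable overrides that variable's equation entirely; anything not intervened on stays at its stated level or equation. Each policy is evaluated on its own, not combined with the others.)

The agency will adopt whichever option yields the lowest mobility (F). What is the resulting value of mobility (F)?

-227

Policy A (V := 46):
  R = 39
  V = 46
  F = 264 + 39 − 5·46 = 73
Policy B (V := 106):
  R = 39
  V = 106
  F = 264 + 39 − 5·106 = -227
Comparing — Policy A: F=73, Policy B: F=-227. Lowest is -227 (Policy B).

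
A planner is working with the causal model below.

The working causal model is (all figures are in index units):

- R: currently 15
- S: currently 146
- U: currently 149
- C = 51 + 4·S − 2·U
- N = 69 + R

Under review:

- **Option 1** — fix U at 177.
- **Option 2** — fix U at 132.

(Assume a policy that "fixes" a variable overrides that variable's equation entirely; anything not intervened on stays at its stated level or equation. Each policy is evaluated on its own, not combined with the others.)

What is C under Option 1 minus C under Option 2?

-90

Option 1 (U := 177):
  S = 146
  U = 177
  C = 51 + 4·146 − 2·177 = 281
Option 2 (U := 132):
  S = 146
  U = 132
  C = 51 + 4·146 − 2·132 = 371
C: 281 − 371 = -90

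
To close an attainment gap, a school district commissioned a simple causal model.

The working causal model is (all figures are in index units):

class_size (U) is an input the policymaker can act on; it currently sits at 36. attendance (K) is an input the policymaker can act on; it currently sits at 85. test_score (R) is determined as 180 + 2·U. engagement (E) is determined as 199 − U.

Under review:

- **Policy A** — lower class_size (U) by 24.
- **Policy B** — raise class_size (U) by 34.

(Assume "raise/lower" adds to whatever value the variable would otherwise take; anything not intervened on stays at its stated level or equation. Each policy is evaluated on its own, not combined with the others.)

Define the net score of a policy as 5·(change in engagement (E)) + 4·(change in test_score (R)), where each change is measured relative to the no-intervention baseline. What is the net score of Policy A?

Baseline:
  U = 36
  R = 180 + 2·36 = 252
  E = 199 − 36 = 163
Policy A (U − 24):
  U = 36 − 24 = 12
  R = 180 + 2·12 = 204
  E = 199 − 12 = 187
ΔE = 187 − 163 = 24; ΔR = 204 − 252 = -48
Score = 5·24 + 4·(-48) = -72

-72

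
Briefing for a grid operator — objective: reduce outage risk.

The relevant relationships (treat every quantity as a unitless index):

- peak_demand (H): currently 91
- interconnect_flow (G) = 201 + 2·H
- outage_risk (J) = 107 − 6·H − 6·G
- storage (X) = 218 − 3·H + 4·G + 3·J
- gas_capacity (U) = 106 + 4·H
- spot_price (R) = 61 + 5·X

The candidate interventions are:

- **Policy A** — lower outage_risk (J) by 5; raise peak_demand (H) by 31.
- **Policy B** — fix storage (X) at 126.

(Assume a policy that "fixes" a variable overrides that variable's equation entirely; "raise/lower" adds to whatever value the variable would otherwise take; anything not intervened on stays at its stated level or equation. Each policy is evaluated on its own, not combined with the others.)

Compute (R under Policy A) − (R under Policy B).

-41970

Policy A (J − 5, H + 31):
  H = 91 + 31 = 122
  G = 201 + 2·122 = 445
  J = 107 − 6·122 − 6·445 (−5 from intervention) = -3300
  X = 218 − 3·122 + 4·445 + 3·(-3300) = -8268
  R = 61 + 5·(-8268) = -41279
Policy B (X := 126):
  H = 91
  G = 201 + 2·91 = 383
  J = 107 − 6·91 − 6·383 = -2737
  X = 126
  R = 61 + 5·126 = 691
R: -41279 − 691 = -41970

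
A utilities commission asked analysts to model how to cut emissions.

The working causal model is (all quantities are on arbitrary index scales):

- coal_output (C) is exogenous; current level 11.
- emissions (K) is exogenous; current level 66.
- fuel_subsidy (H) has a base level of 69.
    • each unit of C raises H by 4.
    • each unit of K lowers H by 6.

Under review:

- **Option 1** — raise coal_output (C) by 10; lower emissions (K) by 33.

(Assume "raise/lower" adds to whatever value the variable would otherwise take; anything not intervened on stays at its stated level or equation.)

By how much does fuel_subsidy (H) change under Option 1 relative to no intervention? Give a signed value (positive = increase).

Baseline:
  C = 11
  K = 66
  H = 69 + 4·11 − 6·66 = -283
Option 1 (C + 10, K − 33):
  C = 11 + 10 = 21
  K = 66 − 33 = 33
  H = 69 + 4·21 − 6·33 = -45
Change in H: -45 − (-283) = 238

238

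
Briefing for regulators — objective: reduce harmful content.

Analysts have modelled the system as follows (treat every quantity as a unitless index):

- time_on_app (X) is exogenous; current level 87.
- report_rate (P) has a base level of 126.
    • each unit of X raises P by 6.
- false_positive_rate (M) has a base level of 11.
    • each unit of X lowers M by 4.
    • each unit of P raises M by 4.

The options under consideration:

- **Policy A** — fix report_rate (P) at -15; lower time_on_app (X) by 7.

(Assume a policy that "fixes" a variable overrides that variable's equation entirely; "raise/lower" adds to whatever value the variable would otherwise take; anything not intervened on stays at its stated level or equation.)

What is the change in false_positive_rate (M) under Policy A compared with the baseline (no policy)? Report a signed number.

Baseline:
  X = 87
  P = 126 + 6·87 = 648
  M = 11 − 4·87 + 4·648 = 2255
Policy A (P := -15, X − 7):
  X = 87 − 7 = 80
  P = -15
  M = 11 − 4·80 + 4·(-15) = -369
Change in M: -369 − 2255 = -2624

-2624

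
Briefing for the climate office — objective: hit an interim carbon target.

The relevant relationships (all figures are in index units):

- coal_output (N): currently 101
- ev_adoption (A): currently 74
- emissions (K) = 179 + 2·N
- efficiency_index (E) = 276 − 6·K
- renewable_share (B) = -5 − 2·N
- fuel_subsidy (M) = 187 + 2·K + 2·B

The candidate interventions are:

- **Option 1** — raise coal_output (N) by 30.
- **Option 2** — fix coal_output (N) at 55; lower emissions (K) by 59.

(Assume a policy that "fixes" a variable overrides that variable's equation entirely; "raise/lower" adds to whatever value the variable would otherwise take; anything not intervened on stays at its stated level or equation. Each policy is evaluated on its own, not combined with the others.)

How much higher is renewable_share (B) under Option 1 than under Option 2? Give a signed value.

Option 1 (N + 30):
  N = 101 + 30 = 131
  B = -5 − 2·131 = -267
Option 2 (N := 55, K − 59):
  N = 55
  B = -5 − 2·55 = -115
B: -267 − (-115) = -152

-152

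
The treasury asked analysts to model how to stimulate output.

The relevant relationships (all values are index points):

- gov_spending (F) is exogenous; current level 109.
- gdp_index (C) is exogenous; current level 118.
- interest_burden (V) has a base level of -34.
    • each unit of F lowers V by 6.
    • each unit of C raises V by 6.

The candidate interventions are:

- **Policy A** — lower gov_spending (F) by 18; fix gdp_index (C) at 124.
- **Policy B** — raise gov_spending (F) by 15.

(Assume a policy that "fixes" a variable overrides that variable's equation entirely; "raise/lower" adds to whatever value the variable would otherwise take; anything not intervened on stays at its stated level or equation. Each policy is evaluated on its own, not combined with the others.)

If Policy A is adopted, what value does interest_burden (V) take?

164

Policy A (F − 18, C := 124):
  F = 109 − 18 = 91
  C = 124
  V = -34 − 6·91 + 6·124 = 164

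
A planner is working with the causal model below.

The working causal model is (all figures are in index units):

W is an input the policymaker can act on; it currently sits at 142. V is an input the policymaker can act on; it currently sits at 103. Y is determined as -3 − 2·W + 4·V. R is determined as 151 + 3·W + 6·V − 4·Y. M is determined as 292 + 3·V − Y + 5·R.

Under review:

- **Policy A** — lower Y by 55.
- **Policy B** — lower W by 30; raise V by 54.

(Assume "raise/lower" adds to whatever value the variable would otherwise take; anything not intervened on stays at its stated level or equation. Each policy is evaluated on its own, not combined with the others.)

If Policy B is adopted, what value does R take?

-175

Policy B (W − 30, V + 54):
  W = 142 − 30 = 112
  V = 103 + 54 = 157
  Y = -3 − 2·112 + 4·157 = 401
  R = 151 + 3·112 + 6·157 − 4·401 = -175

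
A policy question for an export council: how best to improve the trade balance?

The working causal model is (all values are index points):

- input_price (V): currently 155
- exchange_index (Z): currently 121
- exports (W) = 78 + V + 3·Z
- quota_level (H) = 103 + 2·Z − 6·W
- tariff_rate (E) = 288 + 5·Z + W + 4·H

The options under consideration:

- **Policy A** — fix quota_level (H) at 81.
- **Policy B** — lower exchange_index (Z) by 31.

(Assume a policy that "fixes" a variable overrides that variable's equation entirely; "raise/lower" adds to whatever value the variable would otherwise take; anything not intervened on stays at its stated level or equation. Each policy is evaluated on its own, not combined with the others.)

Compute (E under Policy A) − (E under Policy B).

Policy A (H := 81):
  V = 155
  Z = 121
  W = 78 + 155 + 3·121 = 596
  H = 81
  E = 288 + 5·121 + 596 + 4·81 = 1813
Policy B (Z − 31):
  V = 155
  Z = 121 − 31 = 90
  W = 78 + 155 + 3·90 = 503
  H = 103 + 2·90 − 6·503 = -2735
  E = 288 + 5·90 + 503 + 4·(-2735) = -9699
E: 1813 − (-9699) = 11512

11512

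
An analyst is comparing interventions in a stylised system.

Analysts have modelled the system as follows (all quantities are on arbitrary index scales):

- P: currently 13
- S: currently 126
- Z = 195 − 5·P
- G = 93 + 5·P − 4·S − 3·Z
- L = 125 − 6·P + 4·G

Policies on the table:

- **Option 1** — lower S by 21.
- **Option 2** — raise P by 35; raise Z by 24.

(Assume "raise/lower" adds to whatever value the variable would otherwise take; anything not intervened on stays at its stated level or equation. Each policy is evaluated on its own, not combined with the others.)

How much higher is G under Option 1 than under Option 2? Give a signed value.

-544

Option 1 (S − 21):
  P = 13
  S = 126 − 21 = 105
  Z = 195 − 5·13 = 130
  G = 93 + 5·13 − 4·105 − 3·130 = -652
Option 2 (P + 35, Z + 24):
  P = 13 + 35 = 48
  S = 126
  Z = 195 − 5·48 (+24 from intervention) = -21
  G = 93 + 5·48 − 4·126 − 3·(-21) = -108
G: -652 − (-108) = -544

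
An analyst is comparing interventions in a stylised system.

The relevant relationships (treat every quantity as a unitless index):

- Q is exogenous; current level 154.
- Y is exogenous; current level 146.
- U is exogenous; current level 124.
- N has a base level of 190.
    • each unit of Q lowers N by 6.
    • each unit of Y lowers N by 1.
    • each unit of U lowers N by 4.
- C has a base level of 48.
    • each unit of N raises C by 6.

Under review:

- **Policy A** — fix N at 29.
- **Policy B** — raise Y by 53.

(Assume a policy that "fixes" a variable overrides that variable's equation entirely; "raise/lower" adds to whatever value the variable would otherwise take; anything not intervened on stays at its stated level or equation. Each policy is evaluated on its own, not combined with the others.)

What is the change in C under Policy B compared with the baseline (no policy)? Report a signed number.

Baseline:
  Q = 154
  Y = 146
  U = 124
  N = 190 − 6·154 − 146 − 4·124 = -1376
  C = 48 + 6·(-1376) = -8208
Policy B (Y + 53):
  Q = 154
  Y = 146 + 53 = 199
  U = 124
  N = 190 − 6·154 − 199 − 4·124 = -1429
  C = 48 + 6·(-1429) = -8526
Change in C: -8526 − (-8208) = -318

-318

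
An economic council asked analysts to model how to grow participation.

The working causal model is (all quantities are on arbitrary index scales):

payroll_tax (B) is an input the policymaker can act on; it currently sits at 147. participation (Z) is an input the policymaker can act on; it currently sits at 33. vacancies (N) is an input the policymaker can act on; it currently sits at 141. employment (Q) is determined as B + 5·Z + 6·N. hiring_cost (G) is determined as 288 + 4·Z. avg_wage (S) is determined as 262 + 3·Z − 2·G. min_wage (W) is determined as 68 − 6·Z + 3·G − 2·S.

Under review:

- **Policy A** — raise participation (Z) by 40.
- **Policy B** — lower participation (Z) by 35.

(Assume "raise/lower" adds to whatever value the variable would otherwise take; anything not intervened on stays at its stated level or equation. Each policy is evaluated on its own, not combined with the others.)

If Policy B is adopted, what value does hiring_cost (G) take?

Policy B (Z − 35):
  Z = 33 − 35 = -2
  G = 288 + 4·(-2) = 280

280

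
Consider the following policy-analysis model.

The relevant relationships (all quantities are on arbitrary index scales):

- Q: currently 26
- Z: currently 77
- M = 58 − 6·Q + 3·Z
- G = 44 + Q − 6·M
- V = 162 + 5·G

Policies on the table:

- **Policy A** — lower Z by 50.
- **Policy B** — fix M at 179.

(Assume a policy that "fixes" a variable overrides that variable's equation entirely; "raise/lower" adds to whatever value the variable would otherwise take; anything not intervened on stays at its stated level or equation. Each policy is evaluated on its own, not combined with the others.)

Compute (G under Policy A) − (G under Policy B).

Policy A (Z − 50):
  Q = 26
  Z = 77 − 50 = 27
  M = 58 − 6·26 + 3·27 = -17
  G = 44 + 26 − 6·(-17) = 172
Policy B (M := 179):
  Q = 26
  Z = 77
  M = 179
  G = 44 + 26 − 6·179 = -1004
G: 172 − (-1004) = 1176

1176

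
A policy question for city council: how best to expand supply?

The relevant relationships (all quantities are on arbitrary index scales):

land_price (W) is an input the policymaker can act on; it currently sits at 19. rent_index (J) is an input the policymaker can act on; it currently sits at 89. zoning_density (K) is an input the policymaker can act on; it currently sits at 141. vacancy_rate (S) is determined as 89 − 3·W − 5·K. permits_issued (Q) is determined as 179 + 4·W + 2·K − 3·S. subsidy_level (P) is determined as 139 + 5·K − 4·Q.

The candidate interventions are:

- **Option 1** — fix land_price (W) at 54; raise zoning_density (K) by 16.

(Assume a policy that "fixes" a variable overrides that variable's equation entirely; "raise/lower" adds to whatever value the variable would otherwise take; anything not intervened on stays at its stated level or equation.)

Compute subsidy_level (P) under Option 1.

-12208

Option 1 (W := 54, K + 16):
  W = 54
  K = 141 + 16 = 157
  S = 89 − 3·54 − 5·157 = -858
  Q = 179 + 4·54 + 2·157 − 3·(-858) = 3283
  P = 139 + 5·157 − 4·3283 = -12208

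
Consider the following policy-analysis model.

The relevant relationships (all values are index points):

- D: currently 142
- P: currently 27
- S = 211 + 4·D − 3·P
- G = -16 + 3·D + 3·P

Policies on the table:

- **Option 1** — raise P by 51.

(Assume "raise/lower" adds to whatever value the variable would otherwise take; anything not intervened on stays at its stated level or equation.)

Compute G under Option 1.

644

Option 1 (P + 51):
  D = 142
  P = 27 + 51 = 78
  G = -16 + 3·142 + 3·78 = 644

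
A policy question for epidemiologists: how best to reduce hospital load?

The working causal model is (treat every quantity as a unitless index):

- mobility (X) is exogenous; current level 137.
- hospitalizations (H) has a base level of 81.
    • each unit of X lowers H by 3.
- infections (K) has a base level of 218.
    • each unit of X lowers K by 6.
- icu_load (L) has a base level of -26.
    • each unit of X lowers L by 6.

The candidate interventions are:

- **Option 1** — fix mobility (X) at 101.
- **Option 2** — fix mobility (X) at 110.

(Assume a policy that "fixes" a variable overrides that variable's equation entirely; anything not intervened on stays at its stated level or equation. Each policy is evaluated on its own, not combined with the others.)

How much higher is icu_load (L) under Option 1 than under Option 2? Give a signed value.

54

Option 1 (X := 101):
  X = 101
  L = -26 − 6·101 = -632
Option 2 (X := 110):
  X = 110
  L = -26 − 6·110 = -686
L: -632 − (-686) = 54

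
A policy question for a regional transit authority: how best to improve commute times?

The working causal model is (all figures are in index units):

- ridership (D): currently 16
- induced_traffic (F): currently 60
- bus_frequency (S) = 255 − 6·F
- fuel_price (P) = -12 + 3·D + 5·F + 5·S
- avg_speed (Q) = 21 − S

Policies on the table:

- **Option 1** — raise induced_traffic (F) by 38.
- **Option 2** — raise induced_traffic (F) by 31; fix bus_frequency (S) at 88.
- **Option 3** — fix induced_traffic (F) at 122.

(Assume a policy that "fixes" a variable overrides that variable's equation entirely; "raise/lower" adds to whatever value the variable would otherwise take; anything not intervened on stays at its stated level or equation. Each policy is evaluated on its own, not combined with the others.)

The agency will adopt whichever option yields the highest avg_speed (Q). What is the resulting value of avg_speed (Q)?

Option 1 (F + 38):
  F = 60 + 38 = 98
  S = 255 − 6·98 = -333
  Q = 21 − (-333) = 354
Option 2 (F + 31, S := 88):
  F = 60 + 31 = 91
  S = 88
  Q = 21 − 88 = -67
Option 3 (F := 122):
  F = 122
  S = 255 − 6·122 = -477
  Q = 21 − (-477) = 498
Comparing — Option 1: Q=354, Option 2: Q=-67, Option 3: Q=498. Highest is 498 (Option 3).

498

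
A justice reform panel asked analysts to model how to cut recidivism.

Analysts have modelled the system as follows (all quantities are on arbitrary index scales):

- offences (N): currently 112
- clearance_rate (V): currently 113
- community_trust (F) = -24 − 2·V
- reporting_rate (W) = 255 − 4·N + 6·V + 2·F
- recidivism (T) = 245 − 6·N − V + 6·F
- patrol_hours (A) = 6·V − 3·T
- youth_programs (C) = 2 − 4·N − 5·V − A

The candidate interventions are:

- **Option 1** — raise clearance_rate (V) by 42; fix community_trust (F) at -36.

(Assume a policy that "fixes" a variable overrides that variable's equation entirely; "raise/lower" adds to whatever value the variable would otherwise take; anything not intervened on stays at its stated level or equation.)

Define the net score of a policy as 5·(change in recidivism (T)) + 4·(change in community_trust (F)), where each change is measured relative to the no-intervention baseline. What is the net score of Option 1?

Baseline:
  N = 112
  V = 113
  F = -24 − 2·113 = -250
  T = 245 − 6·112 − 113 + 6·(-250) = -2040
Option 1 (V + 42, F := -36):
  N = 112
  V = 113 + 42 = 155
  F = -36
  T = 245 − 6·112 − 155 + 6·(-36) = -798
ΔT = -798 − (-2040) = 1242; ΔF = -36 − (-250) = 214
Score = 5·1242 + 4·214 = 7066

7066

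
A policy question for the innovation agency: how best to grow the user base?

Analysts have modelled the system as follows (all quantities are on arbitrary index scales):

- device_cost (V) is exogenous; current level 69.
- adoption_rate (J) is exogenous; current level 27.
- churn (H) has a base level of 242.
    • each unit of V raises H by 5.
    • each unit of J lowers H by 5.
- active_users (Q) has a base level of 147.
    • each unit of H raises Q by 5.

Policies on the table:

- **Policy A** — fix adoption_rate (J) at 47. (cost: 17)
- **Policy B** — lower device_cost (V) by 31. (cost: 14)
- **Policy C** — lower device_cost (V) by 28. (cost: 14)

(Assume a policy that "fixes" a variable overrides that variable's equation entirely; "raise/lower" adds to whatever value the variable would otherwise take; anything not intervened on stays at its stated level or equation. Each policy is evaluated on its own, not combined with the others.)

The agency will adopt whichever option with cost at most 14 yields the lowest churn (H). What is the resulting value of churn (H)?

297

Policy B (V − 31):
  V = 69 − 31 = 38
  J = 27
  H = 242 + 5·38 − 5·27 = 297
Policy C (V − 28):
  V = 69 − 28 = 41
  J = 27
  H = 242 + 5·41 − 5·27 = 312
Comparing — Policy B: H=297, Policy C: H=312. Lowest is 297 (Policy B).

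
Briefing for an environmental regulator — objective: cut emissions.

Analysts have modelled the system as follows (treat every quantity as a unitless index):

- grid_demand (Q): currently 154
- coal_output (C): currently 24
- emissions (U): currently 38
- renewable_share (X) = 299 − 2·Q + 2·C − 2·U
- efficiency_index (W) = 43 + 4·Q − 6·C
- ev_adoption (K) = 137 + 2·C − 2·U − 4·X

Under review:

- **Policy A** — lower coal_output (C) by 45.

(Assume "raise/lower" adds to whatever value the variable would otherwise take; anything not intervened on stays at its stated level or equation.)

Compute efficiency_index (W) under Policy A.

785

Policy A (C − 45):
  Q = 154
  C = 24 − 45 = -21
  W = 43 + 4·154 − 6·(-21) = 785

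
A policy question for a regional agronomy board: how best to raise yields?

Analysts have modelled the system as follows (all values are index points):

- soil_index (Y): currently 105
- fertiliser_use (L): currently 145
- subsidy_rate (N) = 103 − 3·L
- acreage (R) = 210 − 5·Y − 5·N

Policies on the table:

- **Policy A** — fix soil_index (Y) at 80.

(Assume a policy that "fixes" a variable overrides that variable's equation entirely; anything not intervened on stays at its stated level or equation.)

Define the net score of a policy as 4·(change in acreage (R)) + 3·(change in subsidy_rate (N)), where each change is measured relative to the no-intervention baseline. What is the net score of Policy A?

500

Baseline:
  Y = 105
  L = 145
  N = 103 − 3·145 = -332
  R = 210 − 5·105 − 5·(-332) = 1345
Policy A (Y := 80):
  Y = 80
  L = 145
  N = 103 − 3·145 = -332
  R = 210 − 5·80 − 5·(-332) = 1470
ΔR = 1470 − 1345 = 125; ΔN = -332 − (-332) = 0
Score = 4·125 + 3·0 = 500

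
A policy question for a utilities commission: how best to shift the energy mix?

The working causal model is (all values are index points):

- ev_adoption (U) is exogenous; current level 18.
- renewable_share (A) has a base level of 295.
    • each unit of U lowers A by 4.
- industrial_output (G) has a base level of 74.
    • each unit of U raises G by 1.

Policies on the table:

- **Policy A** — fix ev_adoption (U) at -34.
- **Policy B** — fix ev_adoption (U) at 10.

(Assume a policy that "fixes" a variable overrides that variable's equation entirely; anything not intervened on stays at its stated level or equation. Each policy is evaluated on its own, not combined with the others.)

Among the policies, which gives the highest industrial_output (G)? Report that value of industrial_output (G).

Policy A (U := -34):
  U = -34
  G = 74 + (-34) = 40
Policy B (U := 10):
  U = 10
  G = 74 + 10 = 84
Comparing — Policy A: G=40, Policy B: G=84. Highest is 84 (Policy B).

84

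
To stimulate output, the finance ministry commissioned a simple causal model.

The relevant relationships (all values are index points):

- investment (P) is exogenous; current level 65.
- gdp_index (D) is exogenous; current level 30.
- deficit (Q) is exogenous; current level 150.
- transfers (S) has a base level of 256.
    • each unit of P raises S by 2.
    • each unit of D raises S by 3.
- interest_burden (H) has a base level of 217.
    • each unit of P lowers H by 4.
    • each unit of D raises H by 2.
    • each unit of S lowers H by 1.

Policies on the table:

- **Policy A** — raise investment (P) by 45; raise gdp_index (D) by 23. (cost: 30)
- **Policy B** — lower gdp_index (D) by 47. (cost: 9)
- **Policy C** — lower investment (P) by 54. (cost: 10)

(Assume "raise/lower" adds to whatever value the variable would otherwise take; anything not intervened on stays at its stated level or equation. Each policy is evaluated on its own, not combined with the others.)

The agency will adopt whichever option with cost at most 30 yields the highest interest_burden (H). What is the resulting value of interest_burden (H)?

-135

Policy A (P + 45, D + 23):
  P = 65 + 45 = 110
  D = 30 + 23 = 53
  S = 256 + 2·110 + 3·53 = 635
  H = 217 − 4·110 + 2·53 − 635 = -752
Policy B (D − 47):
  P = 65
  D = 30 − 47 = -17
  S = 256 + 2·65 + 3·(-17) = 335
  H = 217 − 4·65 + 2·(-17) − 335 = -412
Policy C (P − 54):
  P = 65 − 54 = 11
  D = 30
  S = 256 + 2·11 + 3·30 = 368
  H = 217 − 4·11 + 2·30 − 368 = -135
Comparing — Policy A: H=-752, Policy B: H=-412, Policy C: H=-135. Highest is -135 (Policy C).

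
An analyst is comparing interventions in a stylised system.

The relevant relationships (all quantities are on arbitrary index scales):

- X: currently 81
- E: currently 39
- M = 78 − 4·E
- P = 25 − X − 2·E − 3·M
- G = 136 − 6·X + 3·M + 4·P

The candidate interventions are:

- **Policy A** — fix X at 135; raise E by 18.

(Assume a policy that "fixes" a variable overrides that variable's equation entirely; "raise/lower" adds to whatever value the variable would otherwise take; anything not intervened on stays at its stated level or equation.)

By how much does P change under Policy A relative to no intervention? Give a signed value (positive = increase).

126

Baseline:
  X = 81
  E = 39
  M = 78 − 4·39 = -78
  P = 25 − 81 − 2·39 − 3·(-78) = 100
Policy A (X := 135, E + 18):
  X = 135
  E = 39 + 18 = 57
  M = 78 − 4·57 = -150
  P = 25 − 135 − 2·57 − 3·(-150) = 226
Change in P: 226 − 100 = 126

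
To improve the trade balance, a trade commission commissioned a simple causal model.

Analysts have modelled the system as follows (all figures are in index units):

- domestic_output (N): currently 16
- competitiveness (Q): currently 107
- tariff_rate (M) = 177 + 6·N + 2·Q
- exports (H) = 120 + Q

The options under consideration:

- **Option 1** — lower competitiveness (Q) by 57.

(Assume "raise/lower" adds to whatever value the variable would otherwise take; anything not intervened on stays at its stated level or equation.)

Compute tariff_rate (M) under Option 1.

Option 1 (Q − 57):
  N = 16
  Q = 107 − 57 = 50
  M = 177 + 6·16 + 2·50 = 373

373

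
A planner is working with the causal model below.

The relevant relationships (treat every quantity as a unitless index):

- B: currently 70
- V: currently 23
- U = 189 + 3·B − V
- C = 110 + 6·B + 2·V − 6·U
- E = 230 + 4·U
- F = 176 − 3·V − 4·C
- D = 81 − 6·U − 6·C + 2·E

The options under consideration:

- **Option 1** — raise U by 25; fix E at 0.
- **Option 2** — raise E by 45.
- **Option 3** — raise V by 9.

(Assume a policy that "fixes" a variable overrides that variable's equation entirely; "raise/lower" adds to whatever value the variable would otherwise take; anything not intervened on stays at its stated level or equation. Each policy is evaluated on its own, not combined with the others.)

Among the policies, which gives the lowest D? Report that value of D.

8655

Option 1 (U + 25, E := 0):
  B = 70
  V = 23
  U = 189 + 3·70 − 23 (+25 from intervention) = 401
  C = 110 + 6·70 + 2·23 − 6·401 = -1830
  E = 0
  D = 81 − 6·401 − 6·(-1830) + 2·0 = 8655
Option 2 (E + 45):
  B = 70
  V = 23
  U = 189 + 3·70 − 23 = 376
  C = 110 + 6·70 + 2·23 − 6·376 = -1680
  E = 230 + 4·376 (+45 from intervention) = 1779
  D = 81 − 6·376 − 6·(-1680) + 2·1779 = 11463
Option 3 (V + 9):
  B = 70
  V = 23 + 9 = 32
  U = 189 + 3·70 − 32 = 367
  C = 110 + 6·70 + 2·32 − 6·367 = -1608
  E = 230 + 4·367 = 1698
  D = 81 − 6·367 − 6·(-1608) + 2·1698 = 10923
Comparing — Option 1: D=8655, Option 2: D=11463, Option 3: D=10923. Lowest is 8655 (Option 1).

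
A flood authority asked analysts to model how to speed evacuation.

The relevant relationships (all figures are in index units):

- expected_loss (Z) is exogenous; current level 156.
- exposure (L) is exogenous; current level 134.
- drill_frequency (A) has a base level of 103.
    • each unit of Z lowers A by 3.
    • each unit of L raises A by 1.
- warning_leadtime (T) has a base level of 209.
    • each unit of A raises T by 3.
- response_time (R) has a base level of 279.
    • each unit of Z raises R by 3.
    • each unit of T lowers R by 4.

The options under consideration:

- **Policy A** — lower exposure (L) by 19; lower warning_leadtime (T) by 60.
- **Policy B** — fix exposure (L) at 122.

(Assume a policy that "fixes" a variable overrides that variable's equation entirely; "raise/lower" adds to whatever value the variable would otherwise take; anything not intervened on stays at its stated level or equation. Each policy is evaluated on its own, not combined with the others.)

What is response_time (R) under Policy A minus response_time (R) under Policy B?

324

Policy A (L − 19, T − 60):
  Z = 156
  L = 134 − 19 = 115
  A = 103 − 3·156 + 115 = -250
  T = 209 + 3·(-250) (−60 from intervention) = -601
  R = 279 + 3·156 − 4·(-601) = 3151
Policy B (L := 122):
  Z = 156
  L = 122
  A = 103 − 3·156 + 122 = -243
  T = 209 + 3·(-243) = -520
  R = 279 + 3·156 − 4·(-520) = 2827
R: 3151 − 2827 = 324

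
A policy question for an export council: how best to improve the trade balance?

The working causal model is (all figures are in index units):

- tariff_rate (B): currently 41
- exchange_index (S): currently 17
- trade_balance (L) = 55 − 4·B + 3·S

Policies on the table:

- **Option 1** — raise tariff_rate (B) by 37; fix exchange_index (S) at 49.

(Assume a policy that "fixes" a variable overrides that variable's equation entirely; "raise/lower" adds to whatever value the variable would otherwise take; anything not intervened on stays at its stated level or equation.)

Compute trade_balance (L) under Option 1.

Option 1 (B + 37, S := 49):
  B = 41 + 37 = 78
  S = 49
  L = 55 − 4·78 + 3·49 = -110

-110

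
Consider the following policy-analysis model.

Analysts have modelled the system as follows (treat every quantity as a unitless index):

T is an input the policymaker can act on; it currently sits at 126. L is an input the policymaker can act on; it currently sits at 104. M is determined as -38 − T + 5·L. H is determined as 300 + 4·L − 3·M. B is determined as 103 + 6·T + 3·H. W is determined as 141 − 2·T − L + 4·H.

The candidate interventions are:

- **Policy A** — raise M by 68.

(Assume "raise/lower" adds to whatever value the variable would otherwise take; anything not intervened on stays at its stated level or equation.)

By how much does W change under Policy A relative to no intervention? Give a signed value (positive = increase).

Baseline:
  T = 126
  L = 104
  M = -38 − 126 + 5·104 = 356
  H = 300 + 4·104 − 3·356 = -352
  W = 141 − 2·126 − 104 + 4·(-352) = -1623
Policy A (M + 68):
  T = 126
  L = 104
  M = -38 − 126 + 5·104 (+68 from intervention) = 424
  H = 300 + 4·104 − 3·424 = -556
  W = 141 − 2·126 − 104 + 4·(-556) = -2439
Change in W: -2439 − (-1623) = -816

-816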